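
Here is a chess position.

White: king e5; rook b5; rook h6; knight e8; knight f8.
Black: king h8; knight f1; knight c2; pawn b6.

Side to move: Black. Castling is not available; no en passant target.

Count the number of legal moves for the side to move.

Black to move; king on h8.
In check: yes, from the white rook on h6.
Legal moves: Kg8.
Count: 1.

1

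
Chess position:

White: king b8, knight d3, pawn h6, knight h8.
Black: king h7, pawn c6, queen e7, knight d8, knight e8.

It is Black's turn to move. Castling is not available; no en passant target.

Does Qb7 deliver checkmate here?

yes

After Qb7: white king on b8; in check: yes, from the black queen on b7.
King squares — a7: attacked by Qb7; b7: attacked by Nd8; c7: attacked by Qb7; a8: attacked by Qb7; c8: attacked by Qb7.
White has no legal moves → checkmate.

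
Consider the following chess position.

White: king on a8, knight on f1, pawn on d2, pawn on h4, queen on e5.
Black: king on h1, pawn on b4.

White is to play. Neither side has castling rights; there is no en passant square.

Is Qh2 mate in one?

yes

After Qh2: black king on h1; in check: yes, from the white queen on h2.
King squares — g1: attacked by Qh2; g2: attacked by Qh2; h2: attacked by Nf1.
Black has no legal moves → checkmate.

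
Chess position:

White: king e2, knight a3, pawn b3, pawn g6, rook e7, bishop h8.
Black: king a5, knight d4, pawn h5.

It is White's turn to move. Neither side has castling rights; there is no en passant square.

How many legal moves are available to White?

White to move; king on e2.
In check: yes, from the black knight on d4.
Legal moves: Ke3, Kd3, Kf2, Kd2, Kf1, Ke1, Kd1, Bxd4.
Count: 8.

8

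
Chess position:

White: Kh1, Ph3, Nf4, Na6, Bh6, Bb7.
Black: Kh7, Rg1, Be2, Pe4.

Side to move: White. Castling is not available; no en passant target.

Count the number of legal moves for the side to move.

2

White to move; king on h1.
In check: yes, from the black rook on g1.
Legal moves: Kh2, Kxg1.
Count: 2.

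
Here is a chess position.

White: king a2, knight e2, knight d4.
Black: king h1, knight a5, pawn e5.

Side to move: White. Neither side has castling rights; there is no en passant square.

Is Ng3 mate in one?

After Ng3: black king on h1; in check: yes, from the white knight on g3.
Black has 3 legal replies: Kh2, Kg2, Kg1.
In check but a legal move exists → not checkmate.

no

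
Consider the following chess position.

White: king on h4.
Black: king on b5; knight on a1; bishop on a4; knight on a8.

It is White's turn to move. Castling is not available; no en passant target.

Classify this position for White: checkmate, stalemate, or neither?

neither

White to move; white king on h4.
In check: no.
Legal moves for White: Kh5, Kg5, Kg4, Kh3, Kg3.
White has 5 legal moves and is not in check → neither.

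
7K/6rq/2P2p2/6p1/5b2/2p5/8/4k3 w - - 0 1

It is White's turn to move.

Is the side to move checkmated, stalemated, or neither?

checkmate

White to move; white king on h8.
In check: yes, from the black queen on h7.
King squares — g7: attacked by Qh7; h7: attacked by Rg7; g8: attacked by Rg7.
Legal moves for White: none.
In check with no legal moves → checkmate.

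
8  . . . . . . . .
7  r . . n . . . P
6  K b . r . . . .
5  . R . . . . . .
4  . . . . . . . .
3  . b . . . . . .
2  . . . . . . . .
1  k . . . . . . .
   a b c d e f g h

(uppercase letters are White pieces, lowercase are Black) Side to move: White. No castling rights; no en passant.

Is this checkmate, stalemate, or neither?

checkmate

White to move; white king on a6.
In check: yes, from the black rook on a7.
King squares — a5: attacked by Bb6; b5: own rook; b6: attacked by Rd6; a7: attacked by Bb6; b7: attacked by Ra7.
Legal moves for White: none.
In check with no legal moves → checkmate.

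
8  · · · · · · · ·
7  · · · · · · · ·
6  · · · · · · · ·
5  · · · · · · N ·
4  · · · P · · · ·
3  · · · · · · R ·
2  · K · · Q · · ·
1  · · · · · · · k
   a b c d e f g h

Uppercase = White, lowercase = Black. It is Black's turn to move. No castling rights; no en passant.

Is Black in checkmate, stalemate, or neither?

stalemate

Black to move; black king on h1.
In check: no.
King squares — g1: attacked by Rg3; g2: attacked by Qe2; h2: attacked by Qe2.
Legal moves for Black: none.
Not in check and no legal moves → stalemate.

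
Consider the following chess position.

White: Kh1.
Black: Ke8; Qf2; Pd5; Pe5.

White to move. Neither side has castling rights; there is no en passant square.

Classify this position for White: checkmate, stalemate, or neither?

White to move; white king on h1.
In check: no.
King squares — g1: attacked by Qf2; g2: attacked by Qf2; h2: attacked by Qf2.
Legal moves for White: none.
Not in check and no legal moves → stalemate.

stalemate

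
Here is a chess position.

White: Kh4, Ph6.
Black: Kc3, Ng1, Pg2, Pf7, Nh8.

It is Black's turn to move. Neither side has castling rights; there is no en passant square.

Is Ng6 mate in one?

After Ng6: white king on h4; in check: yes, from the black knight on g6.
White has 4 legal replies: Kh5, Kg5, Kg4, Kg3.
In check but a legal move exists → not checkmate.

no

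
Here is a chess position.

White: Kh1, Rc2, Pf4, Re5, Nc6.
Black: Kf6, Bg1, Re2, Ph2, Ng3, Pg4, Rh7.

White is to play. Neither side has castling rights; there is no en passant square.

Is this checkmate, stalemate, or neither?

White to move; white king on h1.
In check: yes, from the black knight on g3.
King squares — g1: attacked by Ph2; g2: attacked by Re2; h2: attacked by Bg1.
Legal moves for White: none.
In check with no legal moves → checkmate.

checkmate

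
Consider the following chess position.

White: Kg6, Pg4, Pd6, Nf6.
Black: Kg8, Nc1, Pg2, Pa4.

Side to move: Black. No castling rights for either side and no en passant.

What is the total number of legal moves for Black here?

2

Black to move; king on g8.
In check: yes, from the white knight on f6.
Legal moves: Kh8, Kf8.
Count: 2.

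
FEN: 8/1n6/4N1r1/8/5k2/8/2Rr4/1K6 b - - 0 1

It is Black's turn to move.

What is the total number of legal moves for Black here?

8

Black to move; king on f4.
In check: yes, from the white knight on e6.
Legal moves: Kf5, Ke5, Kg4, Ke4, Kg3, Kf3, Ke3, Rxe6.
Count: 8.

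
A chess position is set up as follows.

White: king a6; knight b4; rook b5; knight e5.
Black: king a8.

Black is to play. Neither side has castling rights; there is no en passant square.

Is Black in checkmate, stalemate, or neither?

Black to move; black king on a8.
In check: no.
King squares — a7: attacked by Ka6; b7: attacked by Rb5; b8: attacked by Rb5.
Legal moves for Black: none.
Not in check and no legal moves → stalemate.

stalemate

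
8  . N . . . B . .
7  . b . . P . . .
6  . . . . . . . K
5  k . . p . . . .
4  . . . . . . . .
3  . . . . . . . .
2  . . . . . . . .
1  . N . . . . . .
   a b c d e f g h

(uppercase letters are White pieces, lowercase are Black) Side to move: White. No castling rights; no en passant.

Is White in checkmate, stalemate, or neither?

White to move; white king on h6.
In check: no.
Legal moves for White: Bg7, Nd7, Nc6+, Na6, Kh7, Kg7, Kg6, Kh5, Kg5, Nc3, Na3, Nd2, e8=Q, e8=R, e8=B, e8=N.
White has 16 legal moves and is not in check → neither.

neither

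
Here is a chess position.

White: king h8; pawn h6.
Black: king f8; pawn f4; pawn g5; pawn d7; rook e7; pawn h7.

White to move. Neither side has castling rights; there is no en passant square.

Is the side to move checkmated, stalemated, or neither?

White to move; white king on h8.
In check: no.
King squares — g7: attacked by Re7; h7: attacked by Re7; g8: attacked by Kf8.
Legal moves for White: none.
Not in check and no legal moves → stalemate.

stalemate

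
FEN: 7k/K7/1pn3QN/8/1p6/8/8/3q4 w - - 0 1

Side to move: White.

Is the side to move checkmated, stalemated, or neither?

neither

White to move; white king on a7.
In check: yes, from the black knight on c6.
King squares — a6: available; b6: available; b7: available; a8: available; b8: attacked by Nc6.
Legal moves for White: Ka8, Kb7, Kxb6, Ka6, Qxc6.
White is in check but has 5 legal moves → neither.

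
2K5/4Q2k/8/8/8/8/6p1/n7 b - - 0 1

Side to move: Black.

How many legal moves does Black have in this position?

4

Black to move; king on h7.
In check: yes, from the white queen on e7.
Legal moves: Kh8, Kg8, Kh6, Kg6.
Count: 4.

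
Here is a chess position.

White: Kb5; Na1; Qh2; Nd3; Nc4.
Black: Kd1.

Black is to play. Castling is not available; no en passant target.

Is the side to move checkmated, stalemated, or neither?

Black to move; black king on d1.
In check: no.
King squares — c1: attacked by Nd3; e1: attacked by Nd3; c2: attacked by Na1; d2: attacked by Qh2; e2: attacked by Qh2.
Legal moves for Black: none.
Not in check and no legal moves → stalemate.

stalemate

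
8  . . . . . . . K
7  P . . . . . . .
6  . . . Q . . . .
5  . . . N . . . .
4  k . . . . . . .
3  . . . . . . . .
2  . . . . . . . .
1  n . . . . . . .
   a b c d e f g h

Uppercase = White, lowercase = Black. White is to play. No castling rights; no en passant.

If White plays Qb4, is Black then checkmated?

yes

After Qb4: black king on a4; in check: yes, from the white queen on b4.
King squares — a3: attacked by Qb4; b3: attacked by Qb4; b4: attacked by Nd5; a5: attacked by Qb4; b5: attacked by Qb4.
Black has no legal moves → checkmate.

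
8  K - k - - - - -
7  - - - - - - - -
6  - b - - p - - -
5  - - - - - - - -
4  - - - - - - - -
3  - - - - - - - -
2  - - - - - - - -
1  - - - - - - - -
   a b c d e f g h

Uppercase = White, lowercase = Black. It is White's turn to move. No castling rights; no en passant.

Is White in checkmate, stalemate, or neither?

stalemate

White to move; white king on a8.
In check: no.
King squares — a7: attacked by Bb6; b7: attacked by Kc8; b8: attacked by Kc8.
Legal moves for White: none.
Not in check and no legal moves → stalemate.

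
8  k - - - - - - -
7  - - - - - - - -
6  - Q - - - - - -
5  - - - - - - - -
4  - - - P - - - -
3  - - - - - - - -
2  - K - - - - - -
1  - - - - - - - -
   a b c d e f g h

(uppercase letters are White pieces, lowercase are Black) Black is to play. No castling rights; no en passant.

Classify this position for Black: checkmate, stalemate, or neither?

stalemate

Black to move; black king on a8.
In check: no.
King squares — a7: attacked by Qb6; b7: attacked by Qb6; b8: attacked by Qb6.
Legal moves for Black: none.
Not in check and no legal moves → stalemate.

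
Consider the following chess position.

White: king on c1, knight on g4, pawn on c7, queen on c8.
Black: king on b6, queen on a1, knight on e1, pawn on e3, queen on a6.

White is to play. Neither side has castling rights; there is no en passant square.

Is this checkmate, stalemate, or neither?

checkmate

White to move; white king on c1.
In check: yes, from the black queen on a1.
King squares — b1: attacked by Qa1; d1: attacked by Qa1; b2: attacked by Qa1; c2: attacked by Ne1; d2: attacked by Pe3.
Legal moves for White: none.
In check with no legal moves → checkmate.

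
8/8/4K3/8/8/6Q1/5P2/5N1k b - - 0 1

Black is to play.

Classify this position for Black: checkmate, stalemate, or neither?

Black to move; black king on h1.
In check: no.
King squares — g1: attacked by Qg3; g2: attacked by Qg3; h2: attacked by Nf1.
Legal moves for Black: none.
Not in check and no legal moves → stalemate.

stalemate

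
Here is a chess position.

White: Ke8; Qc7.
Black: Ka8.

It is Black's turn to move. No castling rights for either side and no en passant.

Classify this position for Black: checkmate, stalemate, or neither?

stalemate

Black to move; black king on a8.
In check: no.
King squares — a7: attacked by Qc7; b7: attacked by Qc7; b8: attacked by Qc7.
Legal moves for Black: none.
Not in check and no legal moves → stalemate.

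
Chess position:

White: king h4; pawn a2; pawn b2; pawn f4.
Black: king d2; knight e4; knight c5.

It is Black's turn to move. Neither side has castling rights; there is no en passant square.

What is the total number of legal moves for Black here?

20

Black to move; king on d2.
In check: no.
Legal moves: Nd7, Nb7, Ne6, Na6, Na4, Nd3, Nb3, Nf6, Nd6, Ng5, Ng3, Nc3, Nf2, Ke3, Kd3, Ke2, Kc2, Ke1, Kd1, Kc1.
Count: 20.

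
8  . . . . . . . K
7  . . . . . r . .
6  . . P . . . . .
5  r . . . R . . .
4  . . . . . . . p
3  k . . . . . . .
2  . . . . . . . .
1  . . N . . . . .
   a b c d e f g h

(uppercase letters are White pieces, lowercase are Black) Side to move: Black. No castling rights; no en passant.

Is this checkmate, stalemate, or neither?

Black to move; black king on a3.
In check: no.
Legal moves for Black include: Rf8+, Rh7+, Rg7, Re7, Rd7, Rc7, Rb7, Rfa7, Rf6, Rf5, Rf4, Rf3, Rf2, Rf1, Ra8+, Raa7, Ra6, Rxe5, ... (list truncated; more exist).
Black has legal moves and is not in check → neither.

neither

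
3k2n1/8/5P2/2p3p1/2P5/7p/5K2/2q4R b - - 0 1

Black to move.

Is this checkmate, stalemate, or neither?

Black to move; black king on d8.
In check: no.
Legal moves for Black include: Ne7, Nh6, Nxf6, Ke8, Kc8, Kd7, Kc7, Qf4+, Qxc4, Qe3+, Qc3, Qa3, Qd2+, Qc2+, Qb2+, Qxh1, Qg1+, Qf1+, ... (list truncated; more exist).
Black has legal moves and is not in check → neither.

neither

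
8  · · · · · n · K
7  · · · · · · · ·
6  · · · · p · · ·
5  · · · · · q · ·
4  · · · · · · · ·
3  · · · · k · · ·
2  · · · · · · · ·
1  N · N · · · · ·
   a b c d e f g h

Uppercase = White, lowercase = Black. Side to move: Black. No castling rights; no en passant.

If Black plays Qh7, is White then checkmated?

yes

After Qh7: white king on h8; in check: yes, from the black queen on h7.
King squares — g7: attacked by Qh7; h7: attacked by Nf8; g8: attacked by Qh7.
White has no legal moves → checkmate.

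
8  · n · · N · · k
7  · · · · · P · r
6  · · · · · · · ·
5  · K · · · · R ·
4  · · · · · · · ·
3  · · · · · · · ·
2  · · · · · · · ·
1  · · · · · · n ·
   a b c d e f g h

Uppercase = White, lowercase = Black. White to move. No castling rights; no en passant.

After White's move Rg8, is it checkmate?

yes

After Rg8: black king on h8; in check: yes, from the white rook on g8.
King squares — g7: attacked by Ne8; h7: own rook; g8: attacked by Pf7.
Black has no legal moves → checkmate.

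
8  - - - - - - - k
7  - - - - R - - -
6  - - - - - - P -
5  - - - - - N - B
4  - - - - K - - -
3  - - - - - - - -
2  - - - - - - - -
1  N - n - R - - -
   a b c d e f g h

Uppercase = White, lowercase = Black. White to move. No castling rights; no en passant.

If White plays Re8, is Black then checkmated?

After Re8: black king on h8; in check: yes, from the white rook on e8.
King squares — g7: attacked by Nf5; h7: attacked by Pg6; g8: attacked by Re8.
Black has no legal moves → checkmate.

yes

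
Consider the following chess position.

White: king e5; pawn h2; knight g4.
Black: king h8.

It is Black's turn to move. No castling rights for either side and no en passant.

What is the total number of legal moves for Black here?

Black to move; king on h8.
In check: no.
Legal moves: Kg8, Kh7, Kg7.
Count: 3.

3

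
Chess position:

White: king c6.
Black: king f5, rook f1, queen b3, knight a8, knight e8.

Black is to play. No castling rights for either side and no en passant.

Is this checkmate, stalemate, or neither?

neither

Black to move; black king on f5.
In check: no.
Legal moves for Black include: Ng7, Nec7, Nf6, Nd6, Nac7, Nb6, Kg6, Kf6, Ke6, Kg5, Ke5, Kg4, Kf4, Ke4, Qg8, Qb8, Qf7, Qb7+, ... (list truncated; more exist).
Black has legal moves and is not in check → neither.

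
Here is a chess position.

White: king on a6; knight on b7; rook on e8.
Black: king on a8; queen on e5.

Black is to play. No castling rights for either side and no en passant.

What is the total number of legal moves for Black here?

2

Black to move; king on a8.
In check: yes, from the white rook on e8.
Legal moves: Qxe8, Qb8.
Count: 2.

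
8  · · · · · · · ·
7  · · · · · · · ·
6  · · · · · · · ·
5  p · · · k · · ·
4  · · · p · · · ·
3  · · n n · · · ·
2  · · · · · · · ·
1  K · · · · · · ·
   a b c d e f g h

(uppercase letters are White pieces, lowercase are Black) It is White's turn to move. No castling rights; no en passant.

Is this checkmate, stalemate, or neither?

White to move; white king on a1.
In check: no.
King squares — b1: attacked by Nc3; a2: attacked by Nc3; b2: attacked by Nd3.
Legal moves for White: none.
Not in check and no legal moves → stalemate.

stalemate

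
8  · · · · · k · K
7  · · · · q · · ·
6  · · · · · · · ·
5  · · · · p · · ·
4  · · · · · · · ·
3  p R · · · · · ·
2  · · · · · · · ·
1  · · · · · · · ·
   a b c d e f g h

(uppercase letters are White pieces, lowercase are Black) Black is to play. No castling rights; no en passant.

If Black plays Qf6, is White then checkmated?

After Qf6: white king on h8; in check: yes, from the black queen on f6.
White has 1 legal reply: Kh7.
In check but a legal move exists → not checkmate.

no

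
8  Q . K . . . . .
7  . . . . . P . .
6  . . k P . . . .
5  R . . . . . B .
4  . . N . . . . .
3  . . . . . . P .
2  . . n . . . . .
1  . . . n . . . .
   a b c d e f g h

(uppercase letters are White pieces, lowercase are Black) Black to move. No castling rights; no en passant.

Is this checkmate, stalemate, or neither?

Black to move; black king on c6.
In check: yes, from the white queen on a8.
King squares — b5: attacked by Ra5; c5: attacked by Ra5; d5: attacked by Ra5; b6: attacked by Nc4; d6: attacked by Nc4; b7: attacked by Qa8; c7: attacked by Pd6; d7: attacked by Kc8.
Legal moves for Black: none.
In check with no legal moves → checkmate.

checkmate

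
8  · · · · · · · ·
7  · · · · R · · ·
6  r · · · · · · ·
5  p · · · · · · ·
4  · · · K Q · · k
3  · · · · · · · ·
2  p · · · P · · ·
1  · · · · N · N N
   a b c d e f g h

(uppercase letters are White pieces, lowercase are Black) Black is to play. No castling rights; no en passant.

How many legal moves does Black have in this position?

Black to move; king on h4.
In check: yes, from the white queen on e4.
Legal moves: Kh5, Kg5.
Count: 2.

2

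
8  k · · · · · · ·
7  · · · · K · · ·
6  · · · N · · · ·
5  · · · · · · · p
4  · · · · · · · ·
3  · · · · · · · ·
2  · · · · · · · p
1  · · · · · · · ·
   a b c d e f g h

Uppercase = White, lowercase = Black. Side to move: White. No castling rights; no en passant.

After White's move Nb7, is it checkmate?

no

After Nb7: black king on a8; in check: no.
Black is not in check, so this cannot be checkmate.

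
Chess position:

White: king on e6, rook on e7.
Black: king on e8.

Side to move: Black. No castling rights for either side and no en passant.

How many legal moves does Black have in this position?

2

Black to move; king on e8.
In check: yes, from the white rook on e7.
Legal moves: Kf8, Kd8.
Count: 2.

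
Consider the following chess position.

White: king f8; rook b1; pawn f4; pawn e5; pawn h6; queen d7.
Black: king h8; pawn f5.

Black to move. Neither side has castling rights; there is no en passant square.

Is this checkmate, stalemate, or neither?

Black to move; black king on h8.
In check: no.
King squares — g7: attacked by Ph6; h7: attacked by Qd7; g8: attacked by Kf8.
Legal moves for Black: none.
Not in check and no legal moves → stalemate.

stalemate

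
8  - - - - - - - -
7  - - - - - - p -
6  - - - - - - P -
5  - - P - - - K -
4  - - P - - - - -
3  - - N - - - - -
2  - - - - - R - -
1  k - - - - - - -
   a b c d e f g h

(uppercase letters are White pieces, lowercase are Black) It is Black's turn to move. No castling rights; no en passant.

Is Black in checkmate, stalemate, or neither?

stalemate

Black to move; black king on a1.
In check: no.
King squares — b1: attacked by Nc3; a2: attacked by Rf2; b2: attacked by Rf2.
Legal moves for Black: none.
Not in check and no legal moves → stalemate.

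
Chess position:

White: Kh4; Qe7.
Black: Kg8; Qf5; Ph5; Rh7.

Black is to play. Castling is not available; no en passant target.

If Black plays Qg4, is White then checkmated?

After Qg4: white king on h4; in check: yes, from the black queen on g4.
King squares — g3: attacked by Qg4; h3: attacked by Qg4; g4: attacked by Ph5; g5: attacked by Qg4; h5: attacked by Qg4.
White has no legal moves → checkmate.

yes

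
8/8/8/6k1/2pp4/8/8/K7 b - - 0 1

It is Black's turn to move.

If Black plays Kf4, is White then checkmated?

After Kf4: white king on a1; in check: no.
White is not in check, so this cannot be checkmate.

no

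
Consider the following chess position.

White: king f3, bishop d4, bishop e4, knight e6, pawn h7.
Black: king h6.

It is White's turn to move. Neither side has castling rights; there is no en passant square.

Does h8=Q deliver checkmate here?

yes

After h8=Q: black king on h6; in check: yes, from the white queen on h8.
King squares — g5: attacked by Ne6; h5: attacked by Qh8; g6: attacked by Be4; g7: attacked by Bd4; h7: attacked by Be4.
Black has no legal moves → checkmate.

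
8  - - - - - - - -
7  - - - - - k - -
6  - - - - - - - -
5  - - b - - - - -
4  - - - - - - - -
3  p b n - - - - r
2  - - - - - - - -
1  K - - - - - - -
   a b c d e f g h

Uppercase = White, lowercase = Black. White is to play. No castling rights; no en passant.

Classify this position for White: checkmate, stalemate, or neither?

stalemate

White to move; white king on a1.
In check: no.
King squares — b1: attacked by Nc3; a2: attacked by Bb3; b2: attacked by Pa3.
Legal moves for White: none.
Not in check and no legal moves → stalemate.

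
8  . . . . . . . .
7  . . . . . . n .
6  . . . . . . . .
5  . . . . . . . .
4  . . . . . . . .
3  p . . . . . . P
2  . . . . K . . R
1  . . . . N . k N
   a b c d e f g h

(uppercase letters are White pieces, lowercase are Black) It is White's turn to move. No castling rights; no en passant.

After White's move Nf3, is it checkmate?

yes

After Nf3: black king on g1; in check: yes, from the white knight on f3.
King squares — f1: attacked by Ke2; h1: attacked by Rh2; f2: attacked by Nh1; g2: attacked by Rh2; h2: attacked by Nf3.
Black has no legal moves → checkmate.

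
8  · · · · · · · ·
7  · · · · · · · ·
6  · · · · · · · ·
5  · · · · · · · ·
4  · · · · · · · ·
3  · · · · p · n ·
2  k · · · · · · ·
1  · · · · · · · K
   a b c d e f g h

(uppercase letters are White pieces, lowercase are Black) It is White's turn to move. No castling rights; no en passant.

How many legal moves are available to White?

White to move; king on h1.
In check: yes, from the black knight on g3.
Legal moves: Kh2, Kg2, Kg1.
Count: 3.

3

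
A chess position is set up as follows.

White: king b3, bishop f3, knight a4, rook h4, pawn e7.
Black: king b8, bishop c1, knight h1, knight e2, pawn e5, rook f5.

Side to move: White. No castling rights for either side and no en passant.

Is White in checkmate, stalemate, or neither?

White to move; white king on b3.
In check: no.
Legal moves for White include: Rh8+, Rh7, Rh6, Rh5, Rg4, Rf4, Re4, Rd4, Rc4, Rb4+, Rh3, Rh2, Rxh1, Nb6, Nc5, Nc3, Nb2, Ba8, ... (list truncated; more exist).
White has legal moves and is not in check → neither.

neither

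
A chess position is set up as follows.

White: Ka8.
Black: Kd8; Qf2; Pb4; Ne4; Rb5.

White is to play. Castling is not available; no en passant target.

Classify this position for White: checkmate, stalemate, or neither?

White to move; white king on a8.
In check: no.
King squares — a7: attacked by Qf2; b7: attacked by Rb5; b8: attacked by Rb5.
Legal moves for White: none.
Not in check and no legal moves → stalemate.

stalemate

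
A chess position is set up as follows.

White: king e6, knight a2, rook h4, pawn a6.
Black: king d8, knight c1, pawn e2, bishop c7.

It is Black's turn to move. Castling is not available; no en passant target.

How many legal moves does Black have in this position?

17

Black to move; king on d8.
In check: no.
Legal moves: Ke8, Kc8, Bb8, Bd6, Bb6, Be5, Ba5, Bf4, Bg3, Bh2, Nd3, Nb3, Nxa2, e1=Q+, e1=R+, e1=B, e1=N.
Count: 17.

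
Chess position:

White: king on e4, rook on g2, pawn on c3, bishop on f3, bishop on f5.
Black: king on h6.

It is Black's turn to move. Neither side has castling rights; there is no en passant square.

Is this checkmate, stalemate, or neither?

Black to move; black king on h6.
In check: no.
King squares — g5: attacked by Rg2; h5: attacked by Bf3; g6: attacked by Rg2; g7: attacked by Rg2; h7: attacked by Bf5.
Legal moves for Black: none.
Not in check and no legal moves → stalemate.

stalemate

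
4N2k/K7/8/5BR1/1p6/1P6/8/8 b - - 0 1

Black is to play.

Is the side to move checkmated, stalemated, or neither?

Black to move; black king on h8.
In check: no.
King squares — g7: attacked by Rg5; h7: attacked by Bf5; g8: attacked by Rg5.
Legal moves for Black: none.
Not in check and no legal moves → stalemate.

stalemate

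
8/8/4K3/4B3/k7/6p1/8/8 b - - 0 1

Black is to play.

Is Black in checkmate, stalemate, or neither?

Black to move; black king on a4.
In check: no.
Legal moves for Black: Kb5, Ka5, Kb4, Kb3, Ka3, g2.
Black has 6 legal moves and is not in check → neither.

neither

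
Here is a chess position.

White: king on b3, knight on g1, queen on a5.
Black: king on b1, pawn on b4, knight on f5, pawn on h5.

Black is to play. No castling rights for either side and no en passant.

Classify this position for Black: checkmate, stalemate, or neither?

Black to move; black king on b1.
In check: no.
Legal moves for Black: Ng7, Ne7, Nh6, Nd6, Nh4, Nd4+, Ng3, Ne3, Kc1, h4.
Black has 10 legal moves and is not in check → neither.

neither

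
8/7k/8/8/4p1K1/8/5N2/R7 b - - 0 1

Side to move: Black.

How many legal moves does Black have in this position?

6

Black to move; king on h7.
In check: no.
Legal moves: Kh8, Kg8, Kg7, Kh6, Kg6, e3.
Count: 6.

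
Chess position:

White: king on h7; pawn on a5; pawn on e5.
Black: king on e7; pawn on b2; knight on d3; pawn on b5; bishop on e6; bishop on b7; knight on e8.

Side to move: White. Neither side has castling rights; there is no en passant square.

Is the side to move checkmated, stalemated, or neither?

neither

White to move; white king on h7.
In check: no.
Legal moves for White: Kh8, Kh6, Kg6, a6.
White has 4 legal moves and is not in check → neither.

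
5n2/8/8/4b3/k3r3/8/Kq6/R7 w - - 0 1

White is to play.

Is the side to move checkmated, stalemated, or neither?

checkmate

White to move; white king on a2.
In check: yes, from the black queen on b2.
King squares — a1: own rook; b1: attacked by Qb2; b2: attacked by Be5; a3: attacked by Qb2; b3: attacked by Qb2.
Legal moves for White: none.
In check with no legal moves → checkmate.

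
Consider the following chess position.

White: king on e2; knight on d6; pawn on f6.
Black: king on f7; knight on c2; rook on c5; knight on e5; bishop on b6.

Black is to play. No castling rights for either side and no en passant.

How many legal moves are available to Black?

5

Black to move; king on f7.
In check: yes, from the white knight on d6.
Legal moves: Kg8, Kf8, Kg6, Kxf6, Ke6.
Count: 5.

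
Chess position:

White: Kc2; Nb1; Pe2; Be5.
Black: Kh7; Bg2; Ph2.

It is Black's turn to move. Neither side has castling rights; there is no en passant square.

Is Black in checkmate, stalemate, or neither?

Black to move; black king on h7.
In check: no.
Legal moves for Black: Kg8, Kh6, Kg6, Ba8, Bb7, Bc6, Bd5, Be4+, Bh3, Bf3, Bh1, Bf1, h1=Q, h1=R, h1=B, h1=N.
Black has 16 legal moves and is not in check → neither.

neither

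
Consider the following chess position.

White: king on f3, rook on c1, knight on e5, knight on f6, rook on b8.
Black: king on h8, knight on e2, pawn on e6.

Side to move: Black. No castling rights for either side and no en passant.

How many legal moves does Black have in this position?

Black to move; king on h8.
In check: yes, from the white rook on b8.
Legal moves: Kg7.
Count: 1.

1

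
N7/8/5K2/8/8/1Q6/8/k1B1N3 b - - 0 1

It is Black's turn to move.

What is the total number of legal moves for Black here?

Black to move; king on a1.
In check: no.
Legal moves: none.
Count: 0.

0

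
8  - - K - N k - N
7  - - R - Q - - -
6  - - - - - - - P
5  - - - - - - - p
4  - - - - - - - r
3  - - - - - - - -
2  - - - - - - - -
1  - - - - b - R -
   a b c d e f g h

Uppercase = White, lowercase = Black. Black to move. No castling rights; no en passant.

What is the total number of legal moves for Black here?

0

Black to move; king on f8.
In check: yes, from the white queen on e7.
Legal moves: none.
Count: 0.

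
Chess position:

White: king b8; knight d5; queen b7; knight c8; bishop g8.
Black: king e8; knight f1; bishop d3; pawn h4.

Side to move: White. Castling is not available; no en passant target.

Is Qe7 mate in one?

yes

After Qe7: black king on e8; in check: yes, from the white queen on e7.
King squares — d7: attacked by Qe7; e7: attacked by Nd5; f7: attacked by Qe7; d8: attacked by Qe7; f8: attacked by Qe7.
Black has no legal moves → checkmate.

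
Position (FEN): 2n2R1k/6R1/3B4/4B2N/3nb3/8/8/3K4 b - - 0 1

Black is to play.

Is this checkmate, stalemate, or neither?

checkmate

Black to move; black king on h8.
In check: yes, from the white rook on f8.
King squares — g7: attacked by Be5; h7: attacked by Rg7; g8: attacked by Rg7.
Legal moves for Black: none.
In check with no legal moves → checkmate.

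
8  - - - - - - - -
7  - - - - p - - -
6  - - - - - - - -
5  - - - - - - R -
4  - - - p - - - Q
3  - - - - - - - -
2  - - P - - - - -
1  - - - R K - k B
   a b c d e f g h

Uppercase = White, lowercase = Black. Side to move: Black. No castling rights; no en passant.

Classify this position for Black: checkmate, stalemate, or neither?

checkmate

Black to move; black king on g1.
In check: yes, from the white rook on g5.
King squares — f1: attacked by Ke1; h1: attacked by Qh4; f2: attacked by Ke1; g2: attacked by Bh1; h2: attacked by Qh4.
Legal moves for Black: none.
In check with no legal moves → checkmate.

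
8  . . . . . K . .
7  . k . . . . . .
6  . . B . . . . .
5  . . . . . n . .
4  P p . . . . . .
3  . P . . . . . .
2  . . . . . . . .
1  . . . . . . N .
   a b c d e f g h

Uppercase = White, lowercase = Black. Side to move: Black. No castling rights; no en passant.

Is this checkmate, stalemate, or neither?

neither

Black to move; black king on b7.
In check: yes, from the white bishop on c6.
King squares — a6: available; b6: available; c6: available; a7: available; c7: available; a8: attacked by Bc6; b8: available; c8: available.
Legal moves for Black: Kc8, Kb8, Kc7, Ka7, Kxc6, Kb6, Ka6.
Black is in check but has 7 legal moves → neither.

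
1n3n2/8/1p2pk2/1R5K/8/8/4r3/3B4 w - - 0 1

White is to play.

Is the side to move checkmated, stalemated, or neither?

neither

White to move; white king on h5.
In check: no.
Legal moves for White: Kh6, Kh4, Kg4, Rxb6, Rg5, Rf5+, Re5, Rd5, Rc5, Ra5, Rb4, Rb3, Rb2, Rb1, Ba4, Bb3, Bxe2, Bc2.
White has 18 legal moves and is not in check → neither.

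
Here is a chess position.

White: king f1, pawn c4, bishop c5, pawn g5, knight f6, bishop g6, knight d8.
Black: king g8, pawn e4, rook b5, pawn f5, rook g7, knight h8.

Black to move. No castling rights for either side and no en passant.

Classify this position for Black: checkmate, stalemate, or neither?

Black to move; black king on g8.
In check: yes, from the white knight on f6.
King squares — f7: attacked by Bg6; g7: own rook; h7: attacked by Nf6; f8: attacked by Bc5; h8: own knight.
Legal moves for Black: none.
In check with no legal moves → checkmate.

checkmate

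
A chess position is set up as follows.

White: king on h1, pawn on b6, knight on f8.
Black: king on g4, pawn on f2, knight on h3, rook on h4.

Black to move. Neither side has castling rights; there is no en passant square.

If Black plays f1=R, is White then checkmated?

After f1=R: white king on h1; in check: yes, from the black rook on f1.
White has 2 legal replies: Kh2, Kg2.
In check but a legal move exists → not checkmate.

no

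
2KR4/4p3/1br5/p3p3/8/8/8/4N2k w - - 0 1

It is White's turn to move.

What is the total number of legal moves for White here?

3

White to move; king on c8.
In check: yes, from the black rook on c6.
Legal moves: Kb8, Kd7, Kb7.
Count: 3.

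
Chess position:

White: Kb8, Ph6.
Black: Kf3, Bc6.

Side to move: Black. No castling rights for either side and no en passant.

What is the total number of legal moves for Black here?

Black to move; king on f3.
In check: no.
Legal moves: Be8, Ba8, Bd7, Bb7, Bd5, Bb5, Be4, Ba4, Kg4, Kf4, Ke4, Kg3, Ke3, Kg2, Kf2, Ke2.
Count: 16.

16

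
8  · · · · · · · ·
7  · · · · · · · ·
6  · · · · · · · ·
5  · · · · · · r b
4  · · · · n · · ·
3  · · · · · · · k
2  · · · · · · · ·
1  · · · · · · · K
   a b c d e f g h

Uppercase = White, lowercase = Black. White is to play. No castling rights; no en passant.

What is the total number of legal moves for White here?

White to move; king on h1.
In check: no.
Legal moves: none.
Count: 0.

0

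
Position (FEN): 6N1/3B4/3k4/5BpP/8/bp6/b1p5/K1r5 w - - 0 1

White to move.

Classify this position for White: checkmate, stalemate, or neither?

White to move; white king on a1.
In check: yes, from the black rook on c1.
King squares — b1: attacked by Rc1; a2: attacked by Pb3; b2: attacked by Ba3.
Legal moves for White: none.
In check with no legal moves → checkmate.

checkmate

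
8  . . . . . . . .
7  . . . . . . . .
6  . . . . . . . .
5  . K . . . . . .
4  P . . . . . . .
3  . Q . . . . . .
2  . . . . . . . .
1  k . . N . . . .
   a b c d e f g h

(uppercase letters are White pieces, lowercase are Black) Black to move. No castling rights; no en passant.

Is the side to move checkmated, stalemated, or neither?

stalemate

Black to move; black king on a1.
In check: no.
King squares — b1: attacked by Qb3; a2: attacked by Qb3; b2: attacked by Nd1.
Legal moves for Black: none.
Not in check and no legal moves → stalemate.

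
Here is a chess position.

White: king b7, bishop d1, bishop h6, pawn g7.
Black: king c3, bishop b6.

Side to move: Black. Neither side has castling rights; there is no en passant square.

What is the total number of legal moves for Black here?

Black to move; king on c3.
In check: no.
Legal moves: Bd8, Bc7, Ba7, Bc5, Ba5, Bd4, Be3, Bf2, Bg1, Kd4, Kc4, Kb4, Kd3, Kb2.
Count: 14.

14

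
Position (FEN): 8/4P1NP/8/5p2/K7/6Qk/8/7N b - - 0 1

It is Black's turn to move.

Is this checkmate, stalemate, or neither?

checkmate

Black to move; black king on h3.
In check: yes, from the white queen on g3.
King squares — g2: attacked by Qg3; h2: attacked by Qg3; g3: attacked by Nh1; g4: attacked by Qg3; h4: attacked by Qg3.
Legal moves for Black: none.
In check with no legal moves → checkmate.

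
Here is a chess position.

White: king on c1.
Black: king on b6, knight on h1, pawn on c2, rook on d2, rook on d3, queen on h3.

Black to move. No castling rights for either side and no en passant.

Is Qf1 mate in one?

After Qf1: white king on c1; in check: yes, from the black queen on f1.
White has 1 legal reply: Kb2.
In check but a legal move exists → not checkmate.

no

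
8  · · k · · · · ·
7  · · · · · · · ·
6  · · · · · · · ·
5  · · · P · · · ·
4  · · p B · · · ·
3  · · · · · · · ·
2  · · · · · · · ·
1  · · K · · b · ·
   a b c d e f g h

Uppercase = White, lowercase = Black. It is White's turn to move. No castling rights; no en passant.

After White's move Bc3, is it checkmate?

no

After Bc3: black king on c8; in check: no.
Black is not in check, so this cannot be checkmate.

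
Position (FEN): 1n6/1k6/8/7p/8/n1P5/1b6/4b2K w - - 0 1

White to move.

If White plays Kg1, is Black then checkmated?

no

After Kg1: black king on b7; in check: no.
Black is not in check, so this cannot be checkmate.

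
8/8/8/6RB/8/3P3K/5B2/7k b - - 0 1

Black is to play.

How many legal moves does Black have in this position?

0

Black to move; king on h1.
In check: no.
Legal moves: none.
Count: 0.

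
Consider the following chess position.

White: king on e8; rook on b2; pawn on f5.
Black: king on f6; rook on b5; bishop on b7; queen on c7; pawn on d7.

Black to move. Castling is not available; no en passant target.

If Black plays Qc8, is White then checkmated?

yes

After Qc8: white king on e8; in check: yes, from the black queen on c8.
King squares — d7: attacked by Qc8; e7: attacked by Kf6; f7: attacked by Kf6; d8: attacked by Qc8; f8: attacked by Qc8.
White has no legal moves → checkmate.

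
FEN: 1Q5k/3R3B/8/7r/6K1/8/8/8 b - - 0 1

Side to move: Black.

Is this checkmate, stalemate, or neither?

checkmate

Black to move; black king on h8.
In check: yes, from the white queen on b8.
King squares — g7: attacked by Rd7; h7: attacked by Rd7; g8: attacked by Bh7.
Legal moves for Black: none.
In check with no legal moves → checkmate.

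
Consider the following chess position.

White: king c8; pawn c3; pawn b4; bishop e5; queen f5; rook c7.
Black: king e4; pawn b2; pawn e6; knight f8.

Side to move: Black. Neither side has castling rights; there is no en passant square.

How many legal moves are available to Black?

Black to move; king on e4.
In check: yes, from the white queen on f5.
Legal moves: Kxf5, Kd5, Ke3, exf5.
Count: 4.

4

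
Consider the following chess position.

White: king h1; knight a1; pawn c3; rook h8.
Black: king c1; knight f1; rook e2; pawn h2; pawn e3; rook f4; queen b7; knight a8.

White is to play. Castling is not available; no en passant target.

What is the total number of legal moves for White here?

0

White to move; king on h1.
In check: yes, from the black queen on b7.
Legal moves: none.
Count: 0.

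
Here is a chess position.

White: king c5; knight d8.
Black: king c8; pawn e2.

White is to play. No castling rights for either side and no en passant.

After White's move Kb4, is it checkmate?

After Kb4: black king on c8; in check: no.
Black is not in check, so this cannot be checkmate.

no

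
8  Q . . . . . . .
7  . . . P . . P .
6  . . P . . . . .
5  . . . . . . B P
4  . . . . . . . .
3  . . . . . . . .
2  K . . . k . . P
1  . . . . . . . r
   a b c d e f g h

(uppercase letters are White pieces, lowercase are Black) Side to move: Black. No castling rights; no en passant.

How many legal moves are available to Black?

Black to move; king on e2.
In check: no.
Legal moves: Kf3, Kd3, Kf2, Kf1, Ke1, Kd1, Rxh2, Rg1, Rf1, Re1, Rd1, Rc1, Rb1, Ra1+.
Count: 14.

14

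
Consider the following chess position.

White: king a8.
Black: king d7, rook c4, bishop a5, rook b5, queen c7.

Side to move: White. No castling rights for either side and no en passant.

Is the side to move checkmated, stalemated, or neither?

stalemate

White to move; white king on a8.
In check: no.
King squares — a7: attacked by Qc7; b7: attacked by Rb5; b8: attacked by Rb5.
Legal moves for White: none.
Not in check and no legal moves → stalemate.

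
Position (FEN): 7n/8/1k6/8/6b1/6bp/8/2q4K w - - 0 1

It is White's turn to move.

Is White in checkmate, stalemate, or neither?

White to move; white king on h1.
In check: yes, from the black queen on c1.
King squares — g1: attacked by Qc1; g2: attacked by Ph3; h2: attacked by Bg3.
Legal moves for White: none.
In check with no legal moves → checkmate.

checkmate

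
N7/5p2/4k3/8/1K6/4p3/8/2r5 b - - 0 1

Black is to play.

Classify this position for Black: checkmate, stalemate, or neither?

neither

Black to move; black king on e6.
In check: no.
Legal moves for Black include: Ke7, Kd7, Kf6, Kd6, Kf5, Ke5, Kd5, Rc8, Rc7, Rc6, Rc5, Rc4+, Rc3, Rc2, Rh1, Rg1, Rf1, Re1, ... (list truncated; more exist).
Black has legal moves and is not in check → neither.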